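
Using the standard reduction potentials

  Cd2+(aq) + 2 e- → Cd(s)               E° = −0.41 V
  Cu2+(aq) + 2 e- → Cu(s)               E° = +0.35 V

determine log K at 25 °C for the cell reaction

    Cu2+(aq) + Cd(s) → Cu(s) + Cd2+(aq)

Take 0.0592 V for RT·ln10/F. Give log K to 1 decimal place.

log K = 25.7

The Cu²⁺/Cu couple is reduced (cathode); E°cell = +0.35 − (−0.41) = +0.76 V with n = 2.
At equilibrium E = 0, so log K = nE°cell / 0.0592 = (2)(+0.76) / 0.0592 = 25.7.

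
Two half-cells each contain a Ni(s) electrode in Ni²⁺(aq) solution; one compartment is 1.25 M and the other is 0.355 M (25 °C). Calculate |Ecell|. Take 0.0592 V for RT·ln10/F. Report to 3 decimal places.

0.016 V

For a concentration cell E°cell = 0, since both electrodes use the same couple.
The compartment with the higher Ni²⁺(aq) concentration (1.25 M) acts as the cathode; ions are reduced there and produced at the dilute (0.355 M) anode.
With n = 2, Ecell = −(0.0592/2)·log([dilute]/[conc]) = −(0.0592/2)·log(0.355/1.25) = +0.016 V.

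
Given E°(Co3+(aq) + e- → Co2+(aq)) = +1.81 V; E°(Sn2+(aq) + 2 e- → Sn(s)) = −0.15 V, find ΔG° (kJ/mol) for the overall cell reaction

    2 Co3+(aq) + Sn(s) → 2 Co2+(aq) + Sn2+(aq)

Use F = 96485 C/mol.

In the reaction as written Co3+(aq) is reduced, so the Co³⁺/Co²⁺ couple is the cathode and Sn²⁺/Sn is the anode.
E°cell = +1.81 − (−0.15) = +1.96 V; balancing electrons gives n = 2.
ΔG° = −nFE°cell = −(2)(96485)(+1.96) J/mol = −378 kJ/mol.

−378 kJ/mol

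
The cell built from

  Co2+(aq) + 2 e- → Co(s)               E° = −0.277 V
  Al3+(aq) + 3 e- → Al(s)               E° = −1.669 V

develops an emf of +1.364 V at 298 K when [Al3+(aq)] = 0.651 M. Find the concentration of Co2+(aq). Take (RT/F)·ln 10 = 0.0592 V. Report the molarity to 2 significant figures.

0.085 M

The Co²⁺/Co couple has the larger reduction potential, so it is the cathode: E°cell = −0.277 − (−1.669) = +1.392 V and n = 6.
From the Nernst equation, log Q = n(E° − E)/0.0592 = 6·(+1.392 − (+1.364))/0.0592 = 2.838.
The balanced reaction is 3 Co2+(aq) + 2 Al(s) → 3 Co(s) + 2 Al3+(aq), so Q = [Al3+(aq)]^2 / [Co2+(aq)]^3.
Isolating [Co2+(aq)] in Q = 10^{2.838} yields log [Co2+(aq)] = −1.070, i.e. 0.085 M.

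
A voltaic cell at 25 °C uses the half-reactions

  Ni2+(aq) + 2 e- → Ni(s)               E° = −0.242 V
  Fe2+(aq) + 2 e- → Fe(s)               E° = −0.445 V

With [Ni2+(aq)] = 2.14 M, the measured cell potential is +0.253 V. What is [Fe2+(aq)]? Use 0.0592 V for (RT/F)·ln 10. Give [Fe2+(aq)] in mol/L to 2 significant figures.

Ni²⁺/Ni is the cathode (higher E°); E°cell = −0.242 − (−0.445) = +0.203 V with n = 2.
Rearranging E = E° − (0.0592/n)·log Q gives log Q = 2(+0.203 − (+0.253))/0.0592 = −1.689.
Balancing electrons gives Ni2+(aq) + Fe(s) → Ni(s) + Fe2+(aq); thus Q = [Fe2+(aq)] / [Ni2+(aq)].
Isolating [Fe2+(aq)] in Q = 10^{−1.689} yields log [Fe2+(aq)] = −1.359, i.e. 0.044 M.

0.044 M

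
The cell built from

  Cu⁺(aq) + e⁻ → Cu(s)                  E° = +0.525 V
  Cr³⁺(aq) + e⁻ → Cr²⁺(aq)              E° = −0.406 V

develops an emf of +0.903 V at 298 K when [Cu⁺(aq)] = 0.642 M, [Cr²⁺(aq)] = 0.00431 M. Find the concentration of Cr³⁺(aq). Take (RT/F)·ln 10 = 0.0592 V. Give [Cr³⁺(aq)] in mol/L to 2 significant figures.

0.0082 M

Cu⁺/Cu is the cathode (higher E°); E°cell = +0.525 − (−0.406) = +0.931 V with n = 1.
From the Nernst equation, log Q = n(E° − E)/0.0592 = 1·(+0.931 − (+0.903))/0.0592 = 0.473.
Balancing electrons gives Cu⁺(aq) + Cr²⁺(aq) → Cu(s) + Cr³⁺(aq); thus Q = [Cr³⁺(aq)] / ([Cu⁺(aq)]·[Cr²⁺(aq)]).
Isolating [Cr³⁺(aq)] in Q = 10^{0.473} yields log [Cr³⁺(aq)] = −2.085, i.e. 0.0082 M.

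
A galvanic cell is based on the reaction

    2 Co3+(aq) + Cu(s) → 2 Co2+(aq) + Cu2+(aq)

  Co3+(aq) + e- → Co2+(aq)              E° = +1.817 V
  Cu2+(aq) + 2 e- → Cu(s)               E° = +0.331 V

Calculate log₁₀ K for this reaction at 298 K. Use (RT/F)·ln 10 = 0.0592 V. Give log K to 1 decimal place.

The Co³⁺/Co²⁺ couple is reduced (cathode); E°cell = +1.817 − (+0.331) = +1.486 V with n = 2.
At equilibrium E = 0, so log K = nE°cell / 0.0592 = (2)(+1.486) / 0.0592 = 50.2.

log K = 50.2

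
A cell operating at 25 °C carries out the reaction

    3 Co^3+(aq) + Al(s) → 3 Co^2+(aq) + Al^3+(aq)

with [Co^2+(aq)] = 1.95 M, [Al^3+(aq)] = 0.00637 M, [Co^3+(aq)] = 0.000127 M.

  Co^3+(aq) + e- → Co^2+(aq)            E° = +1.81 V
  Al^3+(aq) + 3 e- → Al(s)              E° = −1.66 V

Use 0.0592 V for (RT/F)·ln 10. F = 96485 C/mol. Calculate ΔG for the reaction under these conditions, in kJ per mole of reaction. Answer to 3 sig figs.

E°cell = +1.81 − (−1.66) = +3.47 V; the balanced reaction transfers n = 3 electrons.
The reaction quotient is ([Co^2+(aq)]^3·[Al^3+(aq)]) / [Co^3+(aq)]^3 = 2.31×10^10; by Nernst, E = +3.47 − (0.0592/3)(10.363) = +3.2655 V.
Finally ΔG = −nFE = −(3)(96485 C/mol)(+3.2655 V) = −945 kJ/mol.

−945 kJ/mol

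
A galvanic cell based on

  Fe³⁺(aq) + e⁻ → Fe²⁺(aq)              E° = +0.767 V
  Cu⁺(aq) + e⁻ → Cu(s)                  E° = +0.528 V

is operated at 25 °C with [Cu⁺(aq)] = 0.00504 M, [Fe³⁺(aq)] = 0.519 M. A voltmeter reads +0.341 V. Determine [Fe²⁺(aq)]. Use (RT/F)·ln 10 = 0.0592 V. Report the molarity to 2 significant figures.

Fe³⁺/Fe²⁺ is the cathode (higher E°); E°cell = +0.767 − (+0.528) = +0.239 V with n = 1.
Rearranging E = E° − (0.0592/n)·log Q gives log Q = 1(+0.239 − (+0.341))/0.0592 = −1.723.
The balanced reaction is Fe³⁺(aq) + Cu(s) → Fe²⁺(aq) + Cu⁺(aq), so Q = ([Fe²⁺(aq)]·[Cu⁺(aq)]) / [Fe³⁺(aq)].
Substituting the known concentrations and solving, log [Fe²⁺(aq)] = 0.290 and [Fe²⁺(aq)] = 1.9 M.

1.9 M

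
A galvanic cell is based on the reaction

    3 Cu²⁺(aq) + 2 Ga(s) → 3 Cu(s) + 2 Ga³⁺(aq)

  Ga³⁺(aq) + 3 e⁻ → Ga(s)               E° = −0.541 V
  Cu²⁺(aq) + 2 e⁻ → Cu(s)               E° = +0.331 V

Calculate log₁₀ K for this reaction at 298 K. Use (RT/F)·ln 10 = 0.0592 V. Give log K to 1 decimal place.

log K = 88.4

The Cu²⁺/Cu couple is reduced (cathode); E°cell = +0.331 − (−0.541) = +0.872 V with n = 6.
At equilibrium E = 0, so log K = nE°cell / 0.0592 = (6)(+0.872) / 0.0592 = 88.4.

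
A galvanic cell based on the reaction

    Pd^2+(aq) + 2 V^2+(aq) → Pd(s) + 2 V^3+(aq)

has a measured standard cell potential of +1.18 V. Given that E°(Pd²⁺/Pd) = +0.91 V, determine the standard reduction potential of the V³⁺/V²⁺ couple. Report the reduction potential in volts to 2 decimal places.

−0.27 V

In the reaction as written the Pd²⁺/Pd couple is reduced (cathode) and V³⁺/V²⁺ is oxidized (anode), so E°cell = E°(Pd²⁺/Pd) − E°(V³⁺/V²⁺).
E°(V³⁺/V²⁺) = E°(cathode) − E°cell = +0.91 − (+1.18) = −0.27 V.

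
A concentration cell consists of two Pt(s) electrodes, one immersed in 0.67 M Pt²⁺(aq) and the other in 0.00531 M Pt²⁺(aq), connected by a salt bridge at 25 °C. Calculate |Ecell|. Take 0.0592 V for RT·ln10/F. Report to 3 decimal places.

0.062 V

For a concentration cell E°cell = 0, since both electrodes use the same couple.
The compartment with the higher Pt²⁺(aq) concentration (0.67 M) acts as the cathode; ions are reduced there and produced at the dilute (0.00531 M) anode.
With n = 2, Ecell = −(0.0592/2)·log([dilute]/[conc]) = −(0.0592/2)·log(0.00531/0.67) = +0.062 V.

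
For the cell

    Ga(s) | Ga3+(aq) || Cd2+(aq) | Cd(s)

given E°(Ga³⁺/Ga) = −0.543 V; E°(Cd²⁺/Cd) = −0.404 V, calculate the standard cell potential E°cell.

+0.139 V

By convention the left-hand electrode in cell notation is the anode (oxidation) and the right-hand electrode is the cathode (reduction).
E°cell = E°(right) − E°(left) = −0.404 − (−0.543) = +0.139 V.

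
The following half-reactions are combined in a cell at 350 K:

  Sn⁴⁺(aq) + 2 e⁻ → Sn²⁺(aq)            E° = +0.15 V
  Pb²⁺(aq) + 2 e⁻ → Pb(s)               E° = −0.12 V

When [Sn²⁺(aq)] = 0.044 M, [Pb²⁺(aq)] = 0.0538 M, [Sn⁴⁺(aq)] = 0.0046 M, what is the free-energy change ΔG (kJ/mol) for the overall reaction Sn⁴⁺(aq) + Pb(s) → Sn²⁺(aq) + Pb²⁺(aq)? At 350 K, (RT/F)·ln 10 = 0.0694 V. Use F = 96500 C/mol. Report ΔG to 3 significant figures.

−54.0 kJ/mol

E°cell = +0.15 − (−0.12) = +0.27 V; the balanced reaction transfers n = 2 electrons.
Here Q = ([Sn²⁺(aq)]·[Pb²⁺(aq)]) / [Sn⁴⁺(aq)] = 0.515 (log Q = −0.289), giving E = +0.27 − (0.0694/2)·(−0.289) = +0.2800 V.
ΔG = −nFE = −(2)(96500)(+0.2800) J/mol = −54.0 kJ/mol.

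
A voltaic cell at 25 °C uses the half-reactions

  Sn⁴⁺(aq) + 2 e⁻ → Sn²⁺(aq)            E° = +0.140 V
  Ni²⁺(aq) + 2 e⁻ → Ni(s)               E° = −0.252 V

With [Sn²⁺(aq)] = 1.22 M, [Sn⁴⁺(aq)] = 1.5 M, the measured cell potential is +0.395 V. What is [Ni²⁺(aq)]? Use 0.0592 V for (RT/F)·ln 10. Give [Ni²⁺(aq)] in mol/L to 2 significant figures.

0.97 M

The Sn⁴⁺/Sn²⁺ couple has the larger reduction potential, so it is the cathode: E°cell = +0.140 − (−0.252) = +0.392 V and n = 2.
Since E = E° − (0.0592/n)·log Q, log Q = n(E° − E)/0.0592 = −0.101.
For Sn⁴⁺(aq) + Ni(s) → Sn²⁺(aq) + Ni²⁺(aq), the reaction quotient is Q = ([Sn²⁺(aq)]·[Ni²⁺(aq)]) / [Sn⁴⁺(aq)].
Solving for the unknown gives log [Ni²⁺(aq)] = −0.011, so [Ni²⁺(aq)] ≈ 0.97 M.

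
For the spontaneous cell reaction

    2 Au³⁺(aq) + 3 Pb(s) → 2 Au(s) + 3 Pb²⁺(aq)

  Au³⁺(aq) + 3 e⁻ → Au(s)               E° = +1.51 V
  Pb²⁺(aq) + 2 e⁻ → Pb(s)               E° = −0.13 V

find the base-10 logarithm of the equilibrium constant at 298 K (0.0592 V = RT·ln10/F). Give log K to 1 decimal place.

log K = 166.2

The Au³⁺/Au couple is reduced (cathode); E°cell = +1.51 − (−0.13) = +1.64 V with n = 6.
At equilibrium E = 0, so log K = nE°cell / 0.0592 = (6)(+1.64) / 0.0592 = 166.2.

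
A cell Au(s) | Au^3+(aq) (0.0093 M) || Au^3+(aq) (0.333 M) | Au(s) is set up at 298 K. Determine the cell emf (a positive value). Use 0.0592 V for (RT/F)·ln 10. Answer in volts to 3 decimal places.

0.031 V

For a concentration cell E°cell = 0, since both electrodes use the same couple.
The compartment with the higher Au^3+(aq) concentration (0.333 M) acts as the cathode; ions are reduced there and produced at the dilute (0.0093 M) anode.
With n = 3, Ecell = −(0.0592/3)·log([dilute]/[conc]) = −(0.0592/3)·log(0.0093/0.333) = +0.031 V.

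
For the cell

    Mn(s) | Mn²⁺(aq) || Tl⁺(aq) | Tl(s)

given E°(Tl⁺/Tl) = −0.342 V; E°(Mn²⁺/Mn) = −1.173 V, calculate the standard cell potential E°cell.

+0.831 V

By convention the left-hand electrode in cell notation is the anode (oxidation) and the right-hand electrode is the cathode (reduction).
E°cell = E°(right) − E°(left) = −0.342 − (−1.173) = +0.831 V.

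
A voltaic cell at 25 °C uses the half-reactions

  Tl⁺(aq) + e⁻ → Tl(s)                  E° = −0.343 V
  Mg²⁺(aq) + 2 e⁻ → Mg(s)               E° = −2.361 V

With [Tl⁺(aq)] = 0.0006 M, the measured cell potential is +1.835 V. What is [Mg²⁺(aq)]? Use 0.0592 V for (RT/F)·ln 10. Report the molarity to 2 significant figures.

0.55 M

The Tl⁺/Tl couple has the larger reduction potential, so it is the cathode: E°cell = −0.343 − (−2.361) = +2.018 V and n = 2.
From the Nernst equation, log Q = n(E° − E)/0.0592 = 2·(+2.018 − (+1.835))/0.0592 = 6.182.
Balancing electrons gives 2 Tl⁺(aq) + Mg(s) → 2 Tl(s) + Mg²⁺(aq); thus Q = [Mg²⁺(aq)] / [Tl⁺(aq)]^2.
Solving for the unknown gives log [Mg²⁺(aq)] = −0.262, so [Mg²⁺(aq)] ≈ 0.55 M.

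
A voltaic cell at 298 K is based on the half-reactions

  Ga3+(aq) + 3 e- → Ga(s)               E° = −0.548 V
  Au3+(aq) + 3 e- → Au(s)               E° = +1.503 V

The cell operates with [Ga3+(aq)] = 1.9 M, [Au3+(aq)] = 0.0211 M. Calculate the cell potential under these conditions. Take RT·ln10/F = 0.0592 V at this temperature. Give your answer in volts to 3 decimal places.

Since E°(Au³⁺/Au) > E°(Ga³⁺/Ga), Au³⁺/Au serves as the cathode.
E°cell = +1.503 − (−0.548) = +2.051 V, with n = 3 electrons transferred.
For the overall reaction Au3+(aq) + Ga(s) → Au(s) + Ga3+(aq), Q = [Ga3+(aq)] / [Au3+(aq)] = 90, giving log Q = 1.954.
E = E° − (0.0592/n)·log Q = +2.051 − (0.0592/3)(1.954) = +2.012 V.

+2.012 V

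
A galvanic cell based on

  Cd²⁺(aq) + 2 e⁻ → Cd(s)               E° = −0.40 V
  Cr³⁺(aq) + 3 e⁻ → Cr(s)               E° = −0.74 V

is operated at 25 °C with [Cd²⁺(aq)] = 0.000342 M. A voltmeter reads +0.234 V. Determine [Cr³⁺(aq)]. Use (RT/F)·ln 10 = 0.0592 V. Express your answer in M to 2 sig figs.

1.5 M

Cd²⁺/Cd is the cathode (higher E°); E°cell = −0.40 − (−0.74) = +0.34 V with n = 6.
Rearranging E = E° − (0.0592/n)·log Q gives log Q = 6(+0.34 − (+0.234))/0.0592 = 10.743.
Balancing electrons gives 3 Cd²⁺(aq) + 2 Cr(s) → 3 Cd(s) + 2 Cr³⁺(aq); thus Q = [Cr³⁺(aq)]^2 / [Cd²⁺(aq)]^3.
Solving for the unknown gives log [Cr³⁺(aq)] = 0.173, so [Cr³⁺(aq)] ≈ 1.5 M.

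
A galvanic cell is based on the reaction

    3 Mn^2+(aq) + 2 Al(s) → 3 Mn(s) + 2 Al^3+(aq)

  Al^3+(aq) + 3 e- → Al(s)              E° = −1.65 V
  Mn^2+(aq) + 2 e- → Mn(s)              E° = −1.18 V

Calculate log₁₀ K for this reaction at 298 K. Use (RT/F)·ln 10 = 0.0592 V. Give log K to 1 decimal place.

The Mn²⁺/Mn couple is reduced (cathode); E°cell = −1.18 − (−1.65) = +0.47 V with n = 6.
At equilibrium E = 0, so log K = nE°cell / 0.0592 = (6)(+0.47) / 0.0592 = 47.6.

log K = 47.6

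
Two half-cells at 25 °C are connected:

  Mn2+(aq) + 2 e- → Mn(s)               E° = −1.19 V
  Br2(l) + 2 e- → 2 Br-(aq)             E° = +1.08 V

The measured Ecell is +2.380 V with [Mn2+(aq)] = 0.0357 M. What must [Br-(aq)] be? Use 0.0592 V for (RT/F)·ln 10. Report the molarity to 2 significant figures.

0.073 M

With Br₂/Br⁻ at the cathode and Mn²⁺/Mn at the anode, E°cell = +1.08 − (−1.19) = +2.27 V (n = 2).
From the Nernst equation, log Q = n(E° − E)/0.0592 = 2·(+2.27 − (+2.380))/0.0592 = −3.716.
Balancing electrons gives Br2(l) + Mn(s) → 2 Br-(aq) + Mn2+(aq); thus Q = [Br-(aq)]^2·[Mn2+(aq)].
Substituting the known concentrations and solving, log [Br-(aq)] = −1.134 and [Br-(aq)] = 0.073 M.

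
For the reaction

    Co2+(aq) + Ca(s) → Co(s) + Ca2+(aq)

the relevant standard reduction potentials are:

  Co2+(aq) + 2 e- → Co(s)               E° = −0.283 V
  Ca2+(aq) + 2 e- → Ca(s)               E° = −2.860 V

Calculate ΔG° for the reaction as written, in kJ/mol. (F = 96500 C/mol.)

In the reaction as written Co2+(aq) is reduced, so the Co²⁺/Co couple is the cathode and Ca²⁺/Ca is the anode.
E°cell = −0.283 − (−2.860) = +2.577 V; balancing electrons gives n = 2.
ΔG° = −nFE°cell = −(2)(96500)(+2.577) J/mol = −497 kJ/mol.

−497 kJ/mol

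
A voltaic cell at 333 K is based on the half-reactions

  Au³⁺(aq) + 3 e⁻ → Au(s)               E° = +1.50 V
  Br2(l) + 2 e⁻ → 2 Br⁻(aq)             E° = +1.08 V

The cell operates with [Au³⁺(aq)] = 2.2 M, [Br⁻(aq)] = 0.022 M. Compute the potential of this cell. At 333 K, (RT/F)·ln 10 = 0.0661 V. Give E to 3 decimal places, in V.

Au³⁺/Au is reduced (cathode, E° = +1.50 V) and Br₂/Br⁻ is oxidized (anode).
E°cell = +1.50 − (+1.08) = +0.42 V, with n = 6 electrons transferred.
The balanced reaction is 2 Au³⁺(aq) + 6 Br⁻(aq) → 2 Au(s) + 3 Br2(l), so Q = 1 / ([Au³⁺(aq)]^2·[Br⁻(aq)]^6) = 1.82×10^9 and log Q = 9.261.
By the Nernst equation, E = +0.42 − (0.0661/6)·(9.261) = +0.318 V.

+0.318 V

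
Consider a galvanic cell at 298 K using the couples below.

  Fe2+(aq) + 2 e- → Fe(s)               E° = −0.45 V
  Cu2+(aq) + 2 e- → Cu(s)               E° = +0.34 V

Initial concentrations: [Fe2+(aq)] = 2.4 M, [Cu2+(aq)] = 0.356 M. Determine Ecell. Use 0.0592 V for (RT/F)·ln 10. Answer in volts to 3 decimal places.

Since E°(Cu²⁺/Cu) > E°(Fe²⁺/Fe), Cu²⁺/Cu serves as the cathode.
The standard potential is +0.34 − (−0.45) = +0.79 V and the balanced reaction transfers n = 2 electrons.
Balancing gives Cu2+(aq) + Fe(s) → Cu(s) + Fe2+(aq); hence Q = [Fe2+(aq)] / [Cu2+(aq)] = 6.74 (log Q = 0.829).
By the Nernst equation, E = +0.79 − (0.0592/2)·(0.829) = +0.765 V.

+0.765 V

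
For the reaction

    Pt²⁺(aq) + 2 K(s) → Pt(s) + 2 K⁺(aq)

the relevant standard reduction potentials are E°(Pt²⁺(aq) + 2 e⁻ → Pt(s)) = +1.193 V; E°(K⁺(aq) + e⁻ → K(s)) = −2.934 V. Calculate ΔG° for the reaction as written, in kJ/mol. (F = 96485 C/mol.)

In the reaction as written Pt²⁺(aq) is reduced, so the Pt²⁺/Pt couple is the cathode and K⁺/K is the anode.
E°cell = +1.193 − (−2.934) = +4.127 V; balancing electrons gives n = 2.
ΔG° = −nFE°cell = −(2)(96485)(+4.127) J/mol = −796 kJ/mol.

−796 kJ/mol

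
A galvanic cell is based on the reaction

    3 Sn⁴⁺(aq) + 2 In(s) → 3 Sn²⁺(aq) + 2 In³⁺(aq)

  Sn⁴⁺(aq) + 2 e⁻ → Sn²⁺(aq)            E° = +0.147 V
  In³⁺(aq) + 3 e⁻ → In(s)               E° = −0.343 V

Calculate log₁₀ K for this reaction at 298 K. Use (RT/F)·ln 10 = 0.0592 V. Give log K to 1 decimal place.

The Sn⁴⁺/Sn²⁺ couple is reduced (cathode); E°cell = +0.147 − (−0.343) = +0.490 V with n = 6.
At equilibrium E = 0, so log K = nE°cell / 0.0592 = (6)(+0.490) / 0.0592 = 49.7.

log K = 49.7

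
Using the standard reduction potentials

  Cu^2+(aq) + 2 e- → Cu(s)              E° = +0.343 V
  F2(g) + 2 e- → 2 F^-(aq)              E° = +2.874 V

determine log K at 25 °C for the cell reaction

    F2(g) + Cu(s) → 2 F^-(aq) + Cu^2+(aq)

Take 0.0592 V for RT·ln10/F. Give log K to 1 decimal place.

The F₂/F⁻ couple is reduced (cathode); E°cell = +2.874 − (+0.343) = +2.531 V with n = 2.
At equilibrium E = 0, so log K = nE°cell / 0.0592 = (2)(+2.531) / 0.0592 = 85.5.

log K = 85.5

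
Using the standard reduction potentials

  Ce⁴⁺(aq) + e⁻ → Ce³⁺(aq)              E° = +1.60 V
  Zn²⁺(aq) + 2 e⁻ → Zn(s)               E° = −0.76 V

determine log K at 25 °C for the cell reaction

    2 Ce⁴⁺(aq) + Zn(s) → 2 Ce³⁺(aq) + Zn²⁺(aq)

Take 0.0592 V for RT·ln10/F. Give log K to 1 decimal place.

log K = 79.7

The Ce⁴⁺/Ce³⁺ couple is reduced (cathode); E°cell = +1.60 − (−0.76) = +2.36 V with n = 2.
At equilibrium E = 0, so log K = nE°cell / 0.0592 = (2)(+2.36) / 0.0592 = 79.7.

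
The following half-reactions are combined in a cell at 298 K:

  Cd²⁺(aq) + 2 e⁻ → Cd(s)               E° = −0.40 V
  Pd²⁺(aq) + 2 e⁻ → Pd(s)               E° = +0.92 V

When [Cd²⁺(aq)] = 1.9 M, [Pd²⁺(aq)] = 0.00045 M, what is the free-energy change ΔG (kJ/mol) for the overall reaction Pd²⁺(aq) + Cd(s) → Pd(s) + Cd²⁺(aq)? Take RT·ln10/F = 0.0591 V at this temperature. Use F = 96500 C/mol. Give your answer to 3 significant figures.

−234 kJ/mol

With Pd²⁺/Pd reduced at the cathode, E°cell = +0.92 − (−0.40) = +1.32 V and n = 2.
The reaction quotient is [Cd²⁺(aq)] / [Pd²⁺(aq)] = 4.22×10^3; by Nernst, E = +1.32 − (0.0591/2)(3.626) = +1.2129 V.
ΔG = −nFE = −(2)(96500)(+1.2129) J/mol = −234 kJ/mol.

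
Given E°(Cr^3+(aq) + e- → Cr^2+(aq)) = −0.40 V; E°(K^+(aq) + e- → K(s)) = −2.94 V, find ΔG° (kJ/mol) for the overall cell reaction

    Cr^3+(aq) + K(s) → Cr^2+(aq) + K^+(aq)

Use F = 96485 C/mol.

−245 kJ/mol

In the reaction as written Cr^3+(aq) is reduced, so the Cr³⁺/Cr²⁺ couple is the cathode and K⁺/K is the anode.
E°cell = −0.40 − (−2.94) = +2.54 V; balancing electrons gives n = 1.
ΔG° = −nFE°cell = −(1)(96485)(+2.54) J/mol = −245 kJ/mol.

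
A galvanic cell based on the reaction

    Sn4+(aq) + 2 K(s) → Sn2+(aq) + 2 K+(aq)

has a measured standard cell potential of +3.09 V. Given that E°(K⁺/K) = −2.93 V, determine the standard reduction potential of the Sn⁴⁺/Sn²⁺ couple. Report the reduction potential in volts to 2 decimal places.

In the reaction as written the Sn⁴⁺/Sn²⁺ couple is reduced (cathode) and K⁺/K is oxidized (anode), so E°cell = E°(Sn⁴⁺/Sn²⁺) − E°(K⁺/K).
E°(Sn⁴⁺/Sn²⁺) = E°cell + E°(anode) = +3.09 + (−2.93) = +0.16 V.

+0.16 V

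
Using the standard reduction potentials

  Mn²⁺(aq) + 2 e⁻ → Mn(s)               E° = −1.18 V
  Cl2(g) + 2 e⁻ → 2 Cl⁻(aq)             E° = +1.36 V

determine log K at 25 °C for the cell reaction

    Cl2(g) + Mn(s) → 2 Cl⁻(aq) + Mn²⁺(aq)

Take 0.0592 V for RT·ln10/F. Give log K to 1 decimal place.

log K = 85.8

The Cl₂/Cl⁻ couple is reduced (cathode); E°cell = +1.36 − (−1.18) = +2.54 V with n = 2.
At equilibrium E = 0, so log K = nE°cell / 0.0592 = (2)(+2.54) / 0.0592 = 85.8.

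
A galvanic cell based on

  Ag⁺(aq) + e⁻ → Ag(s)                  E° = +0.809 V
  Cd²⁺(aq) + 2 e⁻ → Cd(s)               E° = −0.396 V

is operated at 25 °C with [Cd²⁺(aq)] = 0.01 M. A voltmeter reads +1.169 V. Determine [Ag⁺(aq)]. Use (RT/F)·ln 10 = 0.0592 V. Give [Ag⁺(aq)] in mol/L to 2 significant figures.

0.025 M

With Ag⁺/Ag at the cathode and Cd²⁺/Cd at the anode, E°cell = +0.809 − (−0.396) = +1.205 V (n = 2).
From the Nernst equation, log Q = n(E° − E)/0.0592 = 2·(+1.205 − (+1.169))/0.0592 = 1.216.
Balancing electrons gives 2 Ag⁺(aq) + Cd(s) → 2 Ag(s) + Cd²⁺(aq); thus Q = [Cd²⁺(aq)] / [Ag⁺(aq)]^2.
Substituting the known concentrations and solving, log [Ag⁺(aq)] = −1.608 and [Ag⁺(aq)] = 0.025 M.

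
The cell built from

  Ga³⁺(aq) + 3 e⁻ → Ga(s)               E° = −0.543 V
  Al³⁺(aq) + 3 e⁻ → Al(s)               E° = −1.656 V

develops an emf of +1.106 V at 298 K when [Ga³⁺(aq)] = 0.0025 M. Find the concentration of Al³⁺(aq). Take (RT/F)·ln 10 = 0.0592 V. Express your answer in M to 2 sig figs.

The Ga³⁺/Ga couple has the larger reduction potential, so it is the cathode: E°cell = −0.543 − (−1.656) = +1.113 V and n = 3.
From the Nernst equation, log Q = n(E° − E)/0.0592 = 3·(+1.113 − (+1.106))/0.0592 = 0.355.
Balancing electrons gives Ga³⁺(aq) + Al(s) → Ga(s) + Al³⁺(aq); thus Q = [Al³⁺(aq)] / [Ga³⁺(aq)].
Substituting the known concentrations and solving, log [Al³⁺(aq)] = −2.247 and [Al³⁺(aq)] = 0.0057 M.

0.0057 M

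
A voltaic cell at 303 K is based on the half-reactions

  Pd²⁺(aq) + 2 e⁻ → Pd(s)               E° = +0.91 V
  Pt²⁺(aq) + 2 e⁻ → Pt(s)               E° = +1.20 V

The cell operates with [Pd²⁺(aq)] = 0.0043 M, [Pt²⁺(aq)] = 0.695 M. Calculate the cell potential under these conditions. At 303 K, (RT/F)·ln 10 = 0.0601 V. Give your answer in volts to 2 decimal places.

Pt²⁺/Pt is reduced (cathode, E° = +1.20 V) and Pd²⁺/Pd is oxidized (anode).
E°cell = E°cat − E°an = +1.20 − (+0.91) = +0.29 V; n = 2.
For the overall reaction Pt²⁺(aq) + Pd(s) → Pt(s) + Pd²⁺(aq), Q = [Pd²⁺(aq)] / [Pt²⁺(aq)] = 0.00619, giving log Q = −2.209.
By the Nernst equation, E = +0.29 − (0.0601/2)·(−2.209) = +0.36 V.

+0.36 V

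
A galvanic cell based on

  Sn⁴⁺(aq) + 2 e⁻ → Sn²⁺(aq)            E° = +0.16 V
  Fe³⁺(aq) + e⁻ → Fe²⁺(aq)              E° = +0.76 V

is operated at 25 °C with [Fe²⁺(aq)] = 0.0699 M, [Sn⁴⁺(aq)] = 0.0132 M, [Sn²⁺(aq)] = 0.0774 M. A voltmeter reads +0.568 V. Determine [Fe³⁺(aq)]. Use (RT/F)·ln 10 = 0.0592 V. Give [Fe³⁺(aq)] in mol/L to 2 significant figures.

0.0083 M

With Fe³⁺/Fe²⁺ at the cathode and Sn⁴⁺/Sn²⁺ at the anode, E°cell = +0.76 − (+0.16) = +0.60 V (n = 2).
From the Nernst equation, log Q = n(E° − E)/0.0592 = 2·(+0.60 − (+0.568))/0.0592 = 1.081.
For 2 Fe³⁺(aq) + Sn²⁺(aq) → 2 Fe²⁺(aq) + Sn⁴⁺(aq), the reaction quotient is Q = ([Fe²⁺(aq)]^2·[Sn⁴⁺(aq)]) / ([Fe³⁺(aq)]^2·[Sn²⁺(aq)]).
Isolating [Fe³⁺(aq)] in Q = 10^{1.081} yields log [Fe³⁺(aq)] = −2.080, i.e. 0.0083 M.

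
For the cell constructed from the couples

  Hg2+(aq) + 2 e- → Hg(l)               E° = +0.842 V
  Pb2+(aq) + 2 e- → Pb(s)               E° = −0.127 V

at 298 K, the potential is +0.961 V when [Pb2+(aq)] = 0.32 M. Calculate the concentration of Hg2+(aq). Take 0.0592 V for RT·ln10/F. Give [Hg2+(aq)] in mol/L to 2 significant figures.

0.17 M

The Hg²⁺/Hg couple has the larger reduction potential, so it is the cathode: E°cell = +0.842 − (−0.127) = +0.969 V and n = 2.
Rearranging E = E° − (0.0592/n)·log Q gives log Q = 2(+0.969 − (+0.961))/0.0592 = 0.270.
The balanced reaction is Hg2+(aq) + Pb(s) → Hg(l) + Pb2+(aq), so Q = [Pb2+(aq)] / [Hg2+(aq)].
Isolating [Hg2+(aq)] in Q = 10^{0.270} yields log [Hg2+(aq)] = −0.765, i.e. 0.17 M.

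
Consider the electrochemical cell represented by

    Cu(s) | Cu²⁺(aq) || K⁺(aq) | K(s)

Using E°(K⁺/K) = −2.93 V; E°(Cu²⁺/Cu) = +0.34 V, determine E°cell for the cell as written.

−3.27 V

By convention the left-hand electrode in cell notation is the anode (oxidation) and the right-hand electrode is the cathode (reduction).
E°cell = E°(right) − E°(left) = −2.93 − (+0.34) = −3.27 V.
The negative sign shows that, as written, the cell would require an external voltage to drive the reaction.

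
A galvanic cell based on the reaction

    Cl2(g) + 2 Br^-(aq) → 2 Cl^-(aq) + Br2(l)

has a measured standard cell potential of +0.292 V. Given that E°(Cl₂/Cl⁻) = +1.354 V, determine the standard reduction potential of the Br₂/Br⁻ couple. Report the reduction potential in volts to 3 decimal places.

In the reaction as written the Cl₂/Cl⁻ couple is reduced (cathode) and Br₂/Br⁻ is oxidized (anode), so E°cell = E°(Cl₂/Cl⁻) − E°(Br₂/Br⁻).
E°(Br₂/Br⁻) = E°(cathode) − E°cell = +1.354 − (+0.292) = +1.062 V.

+1.062 V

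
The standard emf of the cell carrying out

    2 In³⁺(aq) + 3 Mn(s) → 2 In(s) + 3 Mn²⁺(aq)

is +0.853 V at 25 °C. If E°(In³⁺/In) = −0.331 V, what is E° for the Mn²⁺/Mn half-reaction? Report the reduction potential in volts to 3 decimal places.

−1.184 V

In the reaction as written the In³⁺/In couple is reduced (cathode) and Mn²⁺/Mn is oxidized (anode), so E°cell = E°(In³⁺/In) − E°(Mn²⁺/Mn).
E°(Mn²⁺/Mn) = E°(cathode) − E°cell = −0.331 − (+0.853) = −1.184 V.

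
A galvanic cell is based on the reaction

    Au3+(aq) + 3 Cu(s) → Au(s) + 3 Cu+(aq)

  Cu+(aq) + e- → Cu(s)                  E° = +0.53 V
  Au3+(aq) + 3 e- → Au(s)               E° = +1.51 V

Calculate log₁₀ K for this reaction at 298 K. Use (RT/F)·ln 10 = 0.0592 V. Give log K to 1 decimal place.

The Au³⁺/Au couple is reduced (cathode); E°cell = +1.51 − (+0.53) = +0.98 V with n = 3.
At equilibrium E = 0, so log K = nE°cell / 0.0592 = (3)(+0.98) / 0.0592 = 49.7.

log K = 49.7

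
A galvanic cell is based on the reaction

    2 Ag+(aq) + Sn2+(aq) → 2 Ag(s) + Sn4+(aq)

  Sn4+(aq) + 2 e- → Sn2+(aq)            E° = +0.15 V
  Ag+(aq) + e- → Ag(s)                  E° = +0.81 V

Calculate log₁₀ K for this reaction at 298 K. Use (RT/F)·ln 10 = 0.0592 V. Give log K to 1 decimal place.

log K = 22.3

The Ag⁺/Ag couple is reduced (cathode); E°cell = +0.81 − (+0.15) = +0.66 V with n = 2.
At equilibrium E = 0, so log K = nE°cell / 0.0592 = (2)(+0.66) / 0.0592 = 22.3.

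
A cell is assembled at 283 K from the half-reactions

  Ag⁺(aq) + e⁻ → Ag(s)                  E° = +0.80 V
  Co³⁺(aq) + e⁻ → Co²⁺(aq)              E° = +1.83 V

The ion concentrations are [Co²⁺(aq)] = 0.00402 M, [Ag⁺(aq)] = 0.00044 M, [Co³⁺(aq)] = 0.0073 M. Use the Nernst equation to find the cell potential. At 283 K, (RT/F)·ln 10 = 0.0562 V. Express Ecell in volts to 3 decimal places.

Co³⁺/Co²⁺ is reduced (cathode, E° = +1.83 V) and Ag⁺/Ag is oxidized (anode).
The standard potential is +1.83 − (+0.80) = +1.03 V and the balanced reaction transfers n = 1 electron.
The balanced reaction is Co³⁺(aq) + Ag(s) → Co²⁺(aq) + Ag⁺(aq), so Q = ([Co²⁺(aq)]·[Ag⁺(aq)]) / [Co³⁺(aq)] = 0.000242 and log Q = −3.616.
By the Nernst equation, E = +1.03 − (0.0562/1)·(−3.616) = +1.233 V.

+1.233 V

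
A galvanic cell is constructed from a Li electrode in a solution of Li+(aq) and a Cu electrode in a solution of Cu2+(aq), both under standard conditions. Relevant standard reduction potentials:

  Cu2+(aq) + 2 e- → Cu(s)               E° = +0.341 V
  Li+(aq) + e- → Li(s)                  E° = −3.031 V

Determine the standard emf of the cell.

+3.372 V

Of the two couples in this cell, the one with the more positive reduction potential is reduced at the cathode: here that is Cu²⁺/Cu (+0.341 V); Li⁺/Li (−3.031 V) is the anode.
E°cell = E°(cathode) − E°(anode) = +0.341 − (−3.031) = +3.372 V.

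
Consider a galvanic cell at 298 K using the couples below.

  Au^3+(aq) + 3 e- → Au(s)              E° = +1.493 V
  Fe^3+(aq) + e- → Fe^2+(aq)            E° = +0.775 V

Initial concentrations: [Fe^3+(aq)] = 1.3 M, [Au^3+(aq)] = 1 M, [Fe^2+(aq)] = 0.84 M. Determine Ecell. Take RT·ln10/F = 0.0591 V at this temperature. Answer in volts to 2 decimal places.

Since E°(Au³⁺/Au) > E°(Fe³⁺/Fe²⁺), Au³⁺/Au serves as the cathode.
The standard potential is +1.493 − (+0.775) = +0.718 V and the balanced reaction transfers n = 3 electrons.
The balanced reaction is Au^3+(aq) + 3 Fe^2+(aq) → Au(s) + 3 Fe^3+(aq), so Q = [Fe^3+(aq)]^3 / ([Au^3+(aq)]·[Fe^2+(aq)]^3) = 3.71 and log Q = 0.569.
Applying E = E° − (RT ln10/nF)·log Q gives +0.718 − (0.0591/3)(0.569) = +0.71 V.

+0.71 V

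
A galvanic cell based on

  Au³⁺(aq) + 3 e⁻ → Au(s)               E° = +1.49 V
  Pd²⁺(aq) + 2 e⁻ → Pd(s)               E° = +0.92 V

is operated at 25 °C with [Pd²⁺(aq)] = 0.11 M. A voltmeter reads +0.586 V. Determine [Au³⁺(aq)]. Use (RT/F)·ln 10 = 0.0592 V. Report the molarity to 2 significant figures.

0.24 M

With Au³⁺/Au at the cathode and Pd²⁺/Pd at the anode, E°cell = +1.49 − (+0.92) = +0.57 V (n = 6).
Since E = E° − (0.0592/n)·log Q, log Q = n(E° − E)/0.0592 = −1.622.
Balancing electrons gives 2 Au³⁺(aq) + 3 Pd(s) → 2 Au(s) + 3 Pd²⁺(aq); thus Q = [Pd²⁺(aq)]^3 / [Au³⁺(aq)]^2.
Substituting the known concentrations and solving, log [Au³⁺(aq)] = −0.627 and [Au³⁺(aq)] = 0.24 M.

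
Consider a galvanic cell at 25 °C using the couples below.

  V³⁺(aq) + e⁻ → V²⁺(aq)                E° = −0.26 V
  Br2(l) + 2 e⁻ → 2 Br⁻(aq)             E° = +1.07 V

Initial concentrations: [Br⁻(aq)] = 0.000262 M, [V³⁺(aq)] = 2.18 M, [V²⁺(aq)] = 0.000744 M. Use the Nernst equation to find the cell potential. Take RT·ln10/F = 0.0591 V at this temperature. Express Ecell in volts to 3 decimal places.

+1.337 V

The Br₂/Br⁻ couple has the more positive E°, so it is the cathode; V³⁺/V²⁺ is the anode.
E°cell = E°cat − E°an = +1.07 − (−0.26) = +1.33 V; n = 2.
The balanced reaction is Br2(l) + 2 V²⁺(aq) → 2 Br⁻(aq) + 2 V³⁺(aq), so Q = ([Br⁻(aq)]^2·[V³⁺(aq)]^2) / [V²⁺(aq)]^2 = 0.589 and log Q = −0.230.
E = E° − (0.0591/n)·log Q = +1.33 − (0.0591/2)(−0.230) = +1.337 V.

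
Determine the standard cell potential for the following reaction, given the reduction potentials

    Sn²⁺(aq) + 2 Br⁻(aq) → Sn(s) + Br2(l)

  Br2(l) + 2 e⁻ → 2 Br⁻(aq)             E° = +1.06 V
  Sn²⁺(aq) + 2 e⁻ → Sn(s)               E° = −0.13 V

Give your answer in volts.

−1.19 V

In the reaction as written, Sn²⁺(aq) is reduced (cathode) and Br2(l) is produced by oxidation at the anode.
E°cell = E°(cathode) − E°(anode) = −0.13 − (+1.06) = −1.19 V.
The negative E°cell means the reaction is non-spontaneous in the direction written.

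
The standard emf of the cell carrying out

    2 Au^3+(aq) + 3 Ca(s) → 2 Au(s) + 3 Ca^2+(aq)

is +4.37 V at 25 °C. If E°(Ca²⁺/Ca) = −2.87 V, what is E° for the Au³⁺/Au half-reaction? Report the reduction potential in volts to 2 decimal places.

+1.50 V

In the reaction as written the Au³⁺/Au couple is reduced (cathode) and Ca²⁺/Ca is oxidized (anode), so E°cell = E°(Au³⁺/Au) − E°(Ca²⁺/Ca).
E°(Au³⁺/Au) = E°cell + E°(anode) = +4.37 + (−2.87) = +1.50 V.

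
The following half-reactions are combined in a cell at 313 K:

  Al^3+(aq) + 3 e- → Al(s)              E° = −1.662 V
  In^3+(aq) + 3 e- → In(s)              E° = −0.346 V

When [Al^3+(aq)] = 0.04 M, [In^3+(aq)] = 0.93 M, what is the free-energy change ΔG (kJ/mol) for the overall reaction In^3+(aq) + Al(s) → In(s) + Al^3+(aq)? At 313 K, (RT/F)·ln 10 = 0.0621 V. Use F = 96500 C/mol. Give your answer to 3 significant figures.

E°cell = −0.346 − (−1.662) = +1.316 V; the balanced reaction transfers n = 3 electrons.
The reaction quotient is [Al^3+(aq)] / [In^3+(aq)] = 0.043; by Nernst, E = +1.316 − (0.0621/3)(−1.366) = +1.3443 V.
Then ΔG = −nFE = −3 × 96500 × +1.3443 J/mol = −389 kJ/mol.

−389 kJ/mol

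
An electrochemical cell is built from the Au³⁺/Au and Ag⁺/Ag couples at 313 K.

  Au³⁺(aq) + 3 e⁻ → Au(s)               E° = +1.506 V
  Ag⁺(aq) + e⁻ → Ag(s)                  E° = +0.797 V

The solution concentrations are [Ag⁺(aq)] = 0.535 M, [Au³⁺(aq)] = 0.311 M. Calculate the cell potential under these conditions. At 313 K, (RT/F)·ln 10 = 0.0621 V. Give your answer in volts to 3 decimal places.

The Au³⁺/Au couple has the more positive E°, so it is the cathode; Ag⁺/Ag is the anode.
E°cell = +1.506 − (+0.797) = +0.709 V, with n = 3 electrons transferred.
The balanced reaction is Au³⁺(aq) + 3 Ag(s) → Au(s) + 3 Ag⁺(aq), so Q = [Ag⁺(aq)]^3 / [Au³⁺(aq)] = 0.492 and log Q = −0.308.
By the Nernst equation, E = +0.709 − (0.0621/3)·(−0.308) = +0.715 V.

+0.715 V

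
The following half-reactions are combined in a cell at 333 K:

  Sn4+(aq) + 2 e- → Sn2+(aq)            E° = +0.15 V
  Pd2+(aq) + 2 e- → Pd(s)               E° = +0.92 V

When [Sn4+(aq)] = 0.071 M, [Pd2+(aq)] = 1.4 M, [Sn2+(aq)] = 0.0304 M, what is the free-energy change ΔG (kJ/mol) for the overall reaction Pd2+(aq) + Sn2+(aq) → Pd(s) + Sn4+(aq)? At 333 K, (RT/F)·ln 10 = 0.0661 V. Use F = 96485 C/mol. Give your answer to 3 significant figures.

The standard cell potential is +0.92 − (+0.15) = +0.77 V, with n = 2 electrons in the balanced equation.
Q = [Sn4+(aq)] / ([Pd2+(aq)]·[Sn2+(aq)]) = 1.67, so log Q = 0.222 and E = +0.77 − (0.0661/2)(0.222) = +0.7627 V.
ΔG = −nFE = −(2)(96485)(+0.7627) J/mol = −147 kJ/mol.

−147 kJ/mol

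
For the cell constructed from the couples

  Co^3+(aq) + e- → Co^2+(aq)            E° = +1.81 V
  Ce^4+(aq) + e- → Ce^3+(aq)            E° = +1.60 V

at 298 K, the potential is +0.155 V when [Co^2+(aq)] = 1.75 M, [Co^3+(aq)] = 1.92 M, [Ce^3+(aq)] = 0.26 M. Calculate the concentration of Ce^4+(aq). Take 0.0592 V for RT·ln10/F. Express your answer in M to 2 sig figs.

With Co³⁺/Co²⁺ at the cathode and Ce⁴⁺/Ce³⁺ at the anode, E°cell = +1.81 − (+1.60) = +0.21 V (n = 1).
Since E = E° − (0.0592/n)·log Q, log Q = n(E° − E)/0.0592 = 0.929.
Balancing electrons gives Co^3+(aq) + Ce^3+(aq) → Co^2+(aq) + Ce^4+(aq); thus Q = ([Co^2+(aq)]·[Ce^4+(aq)]) / ([Co^3+(aq)]·[Ce^3+(aq)]).
Isolating [Ce^4+(aq)] in Q = 10^{0.929} yields log [Ce^4+(aq)] = 0.384, i.e. 2.4 M.

2.4 M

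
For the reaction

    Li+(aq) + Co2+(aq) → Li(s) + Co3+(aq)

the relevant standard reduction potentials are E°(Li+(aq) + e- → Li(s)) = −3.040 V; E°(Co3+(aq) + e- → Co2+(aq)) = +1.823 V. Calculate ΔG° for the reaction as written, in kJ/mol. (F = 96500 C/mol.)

In the reaction as written Li+(aq) is reduced, so the Li⁺/Li couple is the cathode and Co³⁺/Co²⁺ is the anode.
E°cell = −3.040 − (+1.823) = −4.863 V; balancing electrons gives n = 1.
ΔG° = −nFE°cell = −(1)(96500)(−4.863) J/mol = +469 kJ/mol.

+469 kJ/mol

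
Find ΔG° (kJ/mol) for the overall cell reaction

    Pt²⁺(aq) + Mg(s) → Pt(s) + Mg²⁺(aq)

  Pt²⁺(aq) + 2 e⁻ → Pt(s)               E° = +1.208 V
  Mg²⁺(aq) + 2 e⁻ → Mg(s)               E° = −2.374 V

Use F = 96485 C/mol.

−691 kJ/mol

In the reaction as written Pt²⁺(aq) is reduced, so the Pt²⁺/Pt couple is the cathode and Mg²⁺/Mg is the anode.
E°cell = +1.208 − (−2.374) = +3.582 V; balancing electrons gives n = 2.
ΔG° = −nFE°cell = −(2)(96485)(+3.582) J/mol = −691 kJ/mol.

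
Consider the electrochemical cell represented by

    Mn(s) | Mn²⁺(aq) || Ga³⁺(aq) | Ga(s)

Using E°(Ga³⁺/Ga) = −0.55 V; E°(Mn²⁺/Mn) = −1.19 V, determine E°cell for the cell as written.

+0.64 V

By convention the left-hand electrode in cell notation is the anode (oxidation) and the right-hand electrode is the cathode (reduction).
E°cell = E°(right) − E°(left) = −0.55 − (−1.19) = +0.64 V.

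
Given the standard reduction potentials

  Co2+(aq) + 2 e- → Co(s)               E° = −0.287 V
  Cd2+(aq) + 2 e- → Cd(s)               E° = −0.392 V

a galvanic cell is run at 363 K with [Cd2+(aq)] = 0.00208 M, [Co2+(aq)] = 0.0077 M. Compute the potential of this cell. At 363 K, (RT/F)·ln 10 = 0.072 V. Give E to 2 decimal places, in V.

The Co²⁺/Co couple has the more positive E°, so it is the cathode; Cd²⁺/Cd is the anode.
E°cell = E°cat − E°an = −0.287 − (−0.392) = +0.105 V; n = 2.
The balanced reaction is Co2+(aq) + Cd(s) → Co(s) + Cd2+(aq), so Q = [Cd2+(aq)] / [Co2+(aq)] = 0.27 and log Q = −0.568.
E = E° − (0.072/n)·log Q = +0.105 − (0.072/2)(−0.568) = +0.13 V.

+0.13 V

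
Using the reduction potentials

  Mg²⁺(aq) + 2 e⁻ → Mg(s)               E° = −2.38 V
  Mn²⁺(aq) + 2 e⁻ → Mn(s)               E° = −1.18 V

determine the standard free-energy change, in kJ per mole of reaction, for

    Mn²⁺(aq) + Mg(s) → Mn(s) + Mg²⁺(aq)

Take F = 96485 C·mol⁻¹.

−232 kJ/mol

In the reaction as written Mn²⁺(aq) is reduced, so the Mn²⁺/Mn couple is the cathode and Mg²⁺/Mg is the anode.
E°cell = −1.18 − (−2.38) = +1.20 V; balancing electrons gives n = 2.
ΔG° = −nFE°cell = −(2)(96485)(+1.20) J/mol = −232 kJ/mol.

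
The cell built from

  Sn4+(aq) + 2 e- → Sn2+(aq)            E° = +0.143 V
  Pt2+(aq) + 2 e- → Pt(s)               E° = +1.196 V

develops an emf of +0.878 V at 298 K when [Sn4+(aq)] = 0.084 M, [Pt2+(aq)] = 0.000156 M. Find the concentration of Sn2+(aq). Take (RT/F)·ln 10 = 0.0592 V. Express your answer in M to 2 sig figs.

Pt²⁺/Pt is the cathode (higher E°); E°cell = +1.196 − (+0.143) = +1.053 V with n = 2.
Rearranging E = E° − (0.0592/n)·log Q gives log Q = 2(+1.053 − (+0.878))/0.0592 = 5.912.
The balanced reaction is Pt2+(aq) + Sn2+(aq) → Pt(s) + Sn4+(aq), so Q = [Sn4+(aq)] / ([Pt2+(aq)]·[Sn2+(aq)]).
Solving for the unknown gives log [Sn2+(aq)] = −3.181, so [Sn2+(aq)] ≈ 0.00066 M.

0.00066 M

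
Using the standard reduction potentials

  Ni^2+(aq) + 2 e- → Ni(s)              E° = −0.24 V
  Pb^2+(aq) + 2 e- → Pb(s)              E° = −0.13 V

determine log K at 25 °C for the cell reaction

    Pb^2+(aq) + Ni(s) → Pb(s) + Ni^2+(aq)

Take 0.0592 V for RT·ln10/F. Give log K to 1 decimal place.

log K = 3.7

The Pb²⁺/Pb couple is reduced (cathode); E°cell = −0.13 − (−0.24) = +0.11 V with n = 2.
At equilibrium E = 0, so log K = nE°cell / 0.0592 = (2)(+0.11) / 0.0592 = 3.7.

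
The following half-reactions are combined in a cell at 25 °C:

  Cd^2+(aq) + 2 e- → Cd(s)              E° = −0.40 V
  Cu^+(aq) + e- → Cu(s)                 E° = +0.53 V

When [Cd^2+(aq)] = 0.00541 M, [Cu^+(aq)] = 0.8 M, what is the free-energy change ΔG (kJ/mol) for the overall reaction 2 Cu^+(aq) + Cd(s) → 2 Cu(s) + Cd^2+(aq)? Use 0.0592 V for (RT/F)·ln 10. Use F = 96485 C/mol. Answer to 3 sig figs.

With Cu⁺/Cu reduced at the cathode, E°cell = +0.53 − (−0.40) = +0.93 V and n = 2.
Here Q = [Cd^2+(aq)] / [Cu^+(aq)]^2 = 0.00845 (log Q = −2.073), giving E = +0.93 − (0.0592/2)·(−2.073) = +0.9914 V.
Then ΔG = −nFE = −2 × 96485 × +0.9914 J/mol = −191 kJ/mol.

−191 kJ/mol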